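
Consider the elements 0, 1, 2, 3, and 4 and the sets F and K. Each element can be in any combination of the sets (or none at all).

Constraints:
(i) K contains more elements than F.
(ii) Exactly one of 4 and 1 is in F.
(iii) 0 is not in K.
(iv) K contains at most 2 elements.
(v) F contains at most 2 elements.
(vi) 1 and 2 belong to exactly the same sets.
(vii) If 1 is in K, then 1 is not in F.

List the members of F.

F = {4}

From (iii): 0 ∉ K.
Suppose 0 ∈ F: no assignment then satisfies all the clues, so 0 ∉ F.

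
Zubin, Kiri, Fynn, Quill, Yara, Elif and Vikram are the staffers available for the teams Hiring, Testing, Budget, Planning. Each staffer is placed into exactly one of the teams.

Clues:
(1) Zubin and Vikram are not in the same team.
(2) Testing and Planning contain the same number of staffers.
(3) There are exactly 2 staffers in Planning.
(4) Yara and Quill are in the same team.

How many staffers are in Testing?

2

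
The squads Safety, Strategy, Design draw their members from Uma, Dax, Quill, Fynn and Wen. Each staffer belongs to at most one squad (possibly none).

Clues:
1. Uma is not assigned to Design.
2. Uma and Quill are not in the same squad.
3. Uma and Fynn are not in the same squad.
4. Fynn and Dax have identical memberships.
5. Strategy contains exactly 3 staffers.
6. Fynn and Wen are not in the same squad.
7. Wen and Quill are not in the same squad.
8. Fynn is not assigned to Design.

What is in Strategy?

Strategy = {Dax, Fynn, Quill}

From (1): Uma ∉ Design.
From (8): Fynn ∉ Design.
(4): Dax matches Fynn: Dax ∉ Design.
Suppose Uma ∈ Strategy: no assignment then satisfies all the clues, so Uma ∉ Strategy.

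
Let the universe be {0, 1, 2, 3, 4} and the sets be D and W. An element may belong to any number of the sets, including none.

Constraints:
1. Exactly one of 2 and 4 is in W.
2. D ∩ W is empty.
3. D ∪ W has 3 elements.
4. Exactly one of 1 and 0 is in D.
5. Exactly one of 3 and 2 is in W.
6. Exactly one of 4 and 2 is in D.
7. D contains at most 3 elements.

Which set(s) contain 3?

3: none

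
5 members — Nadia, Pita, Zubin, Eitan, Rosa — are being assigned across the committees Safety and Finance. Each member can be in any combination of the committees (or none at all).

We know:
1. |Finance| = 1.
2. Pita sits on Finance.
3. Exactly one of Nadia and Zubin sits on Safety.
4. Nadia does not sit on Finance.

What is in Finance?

From (2): Pita ∈ Finance.
From (4): Nadia ∉ Finance.
(1): Finance already has 1, so the rest are out.

Finance = {Pita}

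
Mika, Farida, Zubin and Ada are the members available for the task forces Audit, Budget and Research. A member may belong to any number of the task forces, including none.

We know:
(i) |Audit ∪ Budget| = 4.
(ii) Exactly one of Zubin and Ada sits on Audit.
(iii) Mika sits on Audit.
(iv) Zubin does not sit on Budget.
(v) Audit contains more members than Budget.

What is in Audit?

Audit = {Farida, Mika, Zubin}

From (iii): Mika ∈ Audit.
From (iv): Zubin ∉ Budget.
Suppose Farida ∉ Audit: no assignment then satisfies all the clues, so Farida ∈ Audit.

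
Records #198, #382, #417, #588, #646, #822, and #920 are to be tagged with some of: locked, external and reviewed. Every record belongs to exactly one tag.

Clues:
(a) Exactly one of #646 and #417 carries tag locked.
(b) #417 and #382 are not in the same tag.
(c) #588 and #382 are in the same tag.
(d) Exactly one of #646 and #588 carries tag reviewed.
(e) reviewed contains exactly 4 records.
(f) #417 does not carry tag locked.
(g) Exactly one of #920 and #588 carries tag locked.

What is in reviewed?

From (f): #417 ∉ locked.
(a) (exactly one): #646 ∈ locked.
(d) (exactly one): #588 ∈ reviewed.
(g) (exactly one): #920 ∈ locked.
(c): #382 matches #588: #382 ∉ locked.
(c): #382 matches #588: #382 ∉ external.
(c): #382 matches #588: #382 ∈ reviewed.
(b): #417 ∉ reviewed.
(e): only 4 candidates remain for reviewed, so all are in.
Only one tag left: #417 ∈ external.

reviewed = {#198, #382, #588, #822}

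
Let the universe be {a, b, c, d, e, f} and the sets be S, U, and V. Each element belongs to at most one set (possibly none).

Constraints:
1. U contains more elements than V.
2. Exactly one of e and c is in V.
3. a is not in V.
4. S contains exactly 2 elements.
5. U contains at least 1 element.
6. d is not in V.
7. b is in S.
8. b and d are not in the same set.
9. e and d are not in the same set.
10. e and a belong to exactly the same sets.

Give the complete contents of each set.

S = {b, f}; U = {a, e}; V = {c}

From (3): a ∉ V.
From (6): d ∉ V.
From (7): b ∈ S.
(8): d ∉ S.
(10): e matches a: e ∉ V.
(2) (exactly one): c ∈ V.
Suppose a ∈ S: no assignment then satisfies all the clues, so a ∉ S.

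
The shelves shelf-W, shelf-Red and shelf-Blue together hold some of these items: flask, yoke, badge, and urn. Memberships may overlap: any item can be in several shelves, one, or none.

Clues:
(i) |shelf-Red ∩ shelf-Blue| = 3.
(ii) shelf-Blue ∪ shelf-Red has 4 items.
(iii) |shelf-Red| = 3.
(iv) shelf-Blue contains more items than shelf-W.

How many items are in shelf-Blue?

4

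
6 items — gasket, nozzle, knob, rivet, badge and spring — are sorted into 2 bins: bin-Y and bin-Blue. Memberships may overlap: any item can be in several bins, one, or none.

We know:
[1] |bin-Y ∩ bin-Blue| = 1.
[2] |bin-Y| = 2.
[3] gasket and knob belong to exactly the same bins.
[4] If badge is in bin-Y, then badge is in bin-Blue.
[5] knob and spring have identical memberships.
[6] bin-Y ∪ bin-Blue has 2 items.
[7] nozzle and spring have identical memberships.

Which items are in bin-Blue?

bin-Blue = {badge}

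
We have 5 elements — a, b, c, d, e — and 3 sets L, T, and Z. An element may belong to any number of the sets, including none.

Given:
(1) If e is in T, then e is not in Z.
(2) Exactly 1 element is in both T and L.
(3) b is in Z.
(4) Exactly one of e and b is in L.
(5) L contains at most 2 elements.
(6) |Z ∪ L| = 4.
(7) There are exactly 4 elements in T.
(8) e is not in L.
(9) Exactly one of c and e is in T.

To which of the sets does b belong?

From (3): b ∈ Z.
From (8): e ∉ L.
(4) (exactly one): b ∈ L.
Suppose b ∉ T: no assignment then satisfies all the clues, so b ∈ T.

b: L, T, Z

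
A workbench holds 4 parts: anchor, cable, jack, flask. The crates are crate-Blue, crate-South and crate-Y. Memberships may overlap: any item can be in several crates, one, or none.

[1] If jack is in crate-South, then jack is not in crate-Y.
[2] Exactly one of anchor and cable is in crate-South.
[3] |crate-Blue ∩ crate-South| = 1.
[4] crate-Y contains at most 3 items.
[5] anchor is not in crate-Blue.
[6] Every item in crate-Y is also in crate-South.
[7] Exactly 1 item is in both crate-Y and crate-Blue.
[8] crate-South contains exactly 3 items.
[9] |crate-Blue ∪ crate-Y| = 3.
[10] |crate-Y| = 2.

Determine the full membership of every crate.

crate-Blue = {cable, flask}; crate-South = {anchor, flask, jack}; crate-Y = {anchor, flask}

From (5): anchor ∉ crate-Blue.
Suppose anchor ∉ crate-South: no assignment then satisfies all the clues, so anchor ∈ crate-South.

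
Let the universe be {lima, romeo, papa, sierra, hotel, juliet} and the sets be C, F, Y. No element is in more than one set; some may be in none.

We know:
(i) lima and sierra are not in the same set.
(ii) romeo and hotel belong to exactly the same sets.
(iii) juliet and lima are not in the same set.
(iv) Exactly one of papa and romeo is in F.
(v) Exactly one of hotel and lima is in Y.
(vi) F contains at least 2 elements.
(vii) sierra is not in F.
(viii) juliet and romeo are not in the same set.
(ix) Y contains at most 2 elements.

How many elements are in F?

From (vii): sierra ∉ F.
Suppose sierra ∈ Y: no assignment then satisfies all the clues, so sierra ∉ Y.

2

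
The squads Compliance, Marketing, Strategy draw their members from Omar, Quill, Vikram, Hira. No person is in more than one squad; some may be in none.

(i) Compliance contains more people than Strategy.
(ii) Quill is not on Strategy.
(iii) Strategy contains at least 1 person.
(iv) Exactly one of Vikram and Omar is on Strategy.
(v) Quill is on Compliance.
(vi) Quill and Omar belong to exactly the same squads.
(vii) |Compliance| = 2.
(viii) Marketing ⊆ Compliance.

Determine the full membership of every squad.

Compliance = {Omar, Quill}; Marketing = {}; Strategy = {Vikram}

From (ii): Quill ∉ Strategy.
From (v): Quill ∈ Compliance.
(vi): Omar matches Quill: Omar ∈ Compliance.
(vii): Compliance already has 2, so the rest are out.
(viii) contrapositive: Vikram ∉ Marketing.
(viii) contrapositive: Hira ∉ Marketing.
(iv) (exactly one): Vikram ∈ Strategy.
Suppose Hira ∈ Strategy: no assignment then satisfies all the clues, so Hira ∉ Strategy.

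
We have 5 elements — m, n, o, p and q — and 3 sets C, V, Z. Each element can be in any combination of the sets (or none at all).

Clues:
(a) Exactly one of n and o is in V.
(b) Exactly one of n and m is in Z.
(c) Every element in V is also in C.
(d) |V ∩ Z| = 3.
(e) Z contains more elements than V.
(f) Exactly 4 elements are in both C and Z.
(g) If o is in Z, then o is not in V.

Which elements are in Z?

Z = {n, o, p, q}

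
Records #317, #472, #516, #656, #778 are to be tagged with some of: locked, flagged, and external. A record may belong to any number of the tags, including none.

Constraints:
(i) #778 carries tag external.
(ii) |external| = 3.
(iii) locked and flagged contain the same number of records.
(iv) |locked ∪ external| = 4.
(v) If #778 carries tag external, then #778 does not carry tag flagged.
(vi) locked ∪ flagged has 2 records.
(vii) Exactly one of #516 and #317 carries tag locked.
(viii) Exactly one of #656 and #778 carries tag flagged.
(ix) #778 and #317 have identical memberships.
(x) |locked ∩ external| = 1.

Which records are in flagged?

flagged = {#516, #656}

From (i): #778 ∈ external.
(v): #778 ∉ flagged.
(viii) (exactly one): #656 ∈ flagged.
(ix): #317 matches #778: #317 ∉ flagged.
(ix): #317 matches #778: #317 ∈ external.
Suppose #472 ∈ flagged: no assignment then satisfies all the clues, so #472 ∉ flagged.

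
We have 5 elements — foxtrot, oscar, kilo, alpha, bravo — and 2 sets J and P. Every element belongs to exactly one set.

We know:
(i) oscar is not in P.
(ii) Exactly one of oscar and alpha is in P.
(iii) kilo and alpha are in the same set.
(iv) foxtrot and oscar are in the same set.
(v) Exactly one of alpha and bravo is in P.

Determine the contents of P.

From (i): oscar ∉ P.
(ii) (exactly one): alpha ∈ P.
(iii): kilo matches alpha: kilo ∉ J.
(iii): kilo matches alpha: kilo ∈ P.
(iv): foxtrot matches oscar: foxtrot ∉ P.
(v) (exactly one): bravo ∉ P.
Only one set left: foxtrot ∈ J.
Only one set left: oscar ∈ J.
Only one set left: bravo ∈ J.

P = {alpha, kilo}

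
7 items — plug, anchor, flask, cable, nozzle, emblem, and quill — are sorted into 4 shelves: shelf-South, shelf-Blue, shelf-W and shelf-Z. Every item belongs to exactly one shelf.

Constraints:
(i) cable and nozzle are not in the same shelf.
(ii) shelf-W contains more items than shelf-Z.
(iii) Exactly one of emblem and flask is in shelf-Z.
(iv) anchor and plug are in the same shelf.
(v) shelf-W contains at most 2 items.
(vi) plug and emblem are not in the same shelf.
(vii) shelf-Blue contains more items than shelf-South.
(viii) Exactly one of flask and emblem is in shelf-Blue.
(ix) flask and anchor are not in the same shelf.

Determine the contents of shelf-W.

shelf-W = {anchor, plug}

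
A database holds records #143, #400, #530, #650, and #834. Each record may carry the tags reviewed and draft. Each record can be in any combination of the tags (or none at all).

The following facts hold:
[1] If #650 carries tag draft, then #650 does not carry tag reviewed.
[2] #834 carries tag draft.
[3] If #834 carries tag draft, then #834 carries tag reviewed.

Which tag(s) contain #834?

#834: draft, reviewed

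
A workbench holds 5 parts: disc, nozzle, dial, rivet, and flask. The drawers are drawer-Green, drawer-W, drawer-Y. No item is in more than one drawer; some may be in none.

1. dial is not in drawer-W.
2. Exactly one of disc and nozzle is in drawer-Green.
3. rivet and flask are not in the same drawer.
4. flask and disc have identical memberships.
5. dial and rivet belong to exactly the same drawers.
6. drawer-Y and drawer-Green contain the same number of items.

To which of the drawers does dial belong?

dial: drawer-Y

From (1): dial ∉ drawer-W.
(5): rivet matches dial: rivet ∉ drawer-W.
Suppose dial ∈ drawer-Green: no assignment then satisfies all the clues, so dial ∉ drawer-Green.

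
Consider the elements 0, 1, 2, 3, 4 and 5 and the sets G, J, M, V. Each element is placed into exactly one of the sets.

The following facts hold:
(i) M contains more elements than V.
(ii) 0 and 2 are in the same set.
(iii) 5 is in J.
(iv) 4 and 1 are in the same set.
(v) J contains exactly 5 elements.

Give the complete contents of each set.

G = {}; J = {0, 1, 2, 4, 5}; M = {3}; V = {}

From (iii): 5 ∈ J.
Suppose 0 ∈ G: no assignment then satisfies all the clues, so 0 ∉ G.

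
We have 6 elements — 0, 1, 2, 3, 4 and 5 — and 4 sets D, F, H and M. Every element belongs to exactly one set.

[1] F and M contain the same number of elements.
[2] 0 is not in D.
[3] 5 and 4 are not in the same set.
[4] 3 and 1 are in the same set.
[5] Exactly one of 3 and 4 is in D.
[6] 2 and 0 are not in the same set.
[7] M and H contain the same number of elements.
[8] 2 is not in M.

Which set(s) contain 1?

From (2): 0 ∉ D.
From (8): 2 ∉ M.
Suppose 1 ∉ D: no assignment then satisfies all the clues, so 1 ∈ D.

1: D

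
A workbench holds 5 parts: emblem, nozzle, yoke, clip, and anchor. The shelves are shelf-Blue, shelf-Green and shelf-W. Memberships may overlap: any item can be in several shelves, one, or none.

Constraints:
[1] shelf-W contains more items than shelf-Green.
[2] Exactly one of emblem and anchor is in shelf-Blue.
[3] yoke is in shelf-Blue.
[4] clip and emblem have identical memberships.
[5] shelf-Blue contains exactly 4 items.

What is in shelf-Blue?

shelf-Blue = {clip, emblem, nozzle, yoke}

From (3): yoke ∈ shelf-Blue.
Suppose emblem ∉ shelf-Blue: no assignment then satisfies all the clues, so emblem ∈ shelf-Blue.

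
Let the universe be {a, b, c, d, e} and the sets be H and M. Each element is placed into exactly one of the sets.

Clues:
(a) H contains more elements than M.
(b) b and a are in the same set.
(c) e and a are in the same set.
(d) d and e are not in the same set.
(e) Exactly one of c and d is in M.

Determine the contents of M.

M = {d}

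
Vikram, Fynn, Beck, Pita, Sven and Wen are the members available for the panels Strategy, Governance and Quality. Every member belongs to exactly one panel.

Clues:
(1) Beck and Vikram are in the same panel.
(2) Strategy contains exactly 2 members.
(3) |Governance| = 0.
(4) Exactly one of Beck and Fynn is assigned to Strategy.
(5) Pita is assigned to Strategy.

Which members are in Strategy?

Strategy = {Fynn, Pita}

From (5): Pita ∈ Strategy.
(3): Governance already has 0, so the rest are out.
Suppose Vikram ∈ Strategy: no assignment then satisfies all the clues, so Vikram ∉ Strategy.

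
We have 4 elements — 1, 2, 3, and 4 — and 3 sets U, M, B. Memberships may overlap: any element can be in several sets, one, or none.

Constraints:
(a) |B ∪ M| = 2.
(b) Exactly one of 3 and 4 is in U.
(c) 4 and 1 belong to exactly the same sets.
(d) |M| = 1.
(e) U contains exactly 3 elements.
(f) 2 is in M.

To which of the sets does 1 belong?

1: U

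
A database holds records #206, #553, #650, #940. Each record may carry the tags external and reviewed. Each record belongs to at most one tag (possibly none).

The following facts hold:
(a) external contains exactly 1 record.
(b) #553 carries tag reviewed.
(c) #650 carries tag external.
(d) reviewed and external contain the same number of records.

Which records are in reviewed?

reviewed = {#553}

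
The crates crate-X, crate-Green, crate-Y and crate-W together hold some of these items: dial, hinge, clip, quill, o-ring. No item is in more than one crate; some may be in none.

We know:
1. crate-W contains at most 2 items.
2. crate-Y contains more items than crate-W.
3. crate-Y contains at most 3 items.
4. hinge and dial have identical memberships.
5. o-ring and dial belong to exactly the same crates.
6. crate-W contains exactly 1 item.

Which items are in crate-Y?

crate-Y = {dial, hinge, o-ring}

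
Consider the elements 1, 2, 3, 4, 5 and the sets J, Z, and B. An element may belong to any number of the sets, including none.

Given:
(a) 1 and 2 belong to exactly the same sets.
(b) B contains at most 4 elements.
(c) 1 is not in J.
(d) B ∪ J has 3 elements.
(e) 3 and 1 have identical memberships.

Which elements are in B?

B = {1, 2, 3}

From (c): 1 ∉ J.
(a): 2 matches 1: 2 ∉ J.
(e): 3 matches 1: 3 ∉ J.
Suppose 1 ∉ B: no assignment then satisfies all the clues, so 1 ∈ B.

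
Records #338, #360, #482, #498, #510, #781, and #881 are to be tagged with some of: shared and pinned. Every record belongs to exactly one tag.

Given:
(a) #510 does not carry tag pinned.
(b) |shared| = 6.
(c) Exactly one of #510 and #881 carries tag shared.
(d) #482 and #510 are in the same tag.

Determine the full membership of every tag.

shared = {#338, #360, #482, #498, #510, #781}; pinned = {#881}

From (a): #510 ∉ pinned.
(d): #482 matches #510: #482 ∉ pinned.
Only one tag left: #482 ∈ shared.
Only one tag left: #510 ∈ shared.
(c) (exactly one): #881 ∉ shared.
Only one tag left: #881 ∈ pinned.
(b): only 6 candidates remain for shared, so all are in.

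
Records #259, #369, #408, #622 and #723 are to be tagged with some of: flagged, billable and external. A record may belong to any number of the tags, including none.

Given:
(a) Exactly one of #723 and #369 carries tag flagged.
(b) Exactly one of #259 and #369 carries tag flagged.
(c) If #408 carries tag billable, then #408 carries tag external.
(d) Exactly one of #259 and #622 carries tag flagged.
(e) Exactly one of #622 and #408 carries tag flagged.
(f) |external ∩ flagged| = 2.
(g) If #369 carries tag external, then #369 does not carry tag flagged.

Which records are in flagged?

flagged = {#259, #408, #723}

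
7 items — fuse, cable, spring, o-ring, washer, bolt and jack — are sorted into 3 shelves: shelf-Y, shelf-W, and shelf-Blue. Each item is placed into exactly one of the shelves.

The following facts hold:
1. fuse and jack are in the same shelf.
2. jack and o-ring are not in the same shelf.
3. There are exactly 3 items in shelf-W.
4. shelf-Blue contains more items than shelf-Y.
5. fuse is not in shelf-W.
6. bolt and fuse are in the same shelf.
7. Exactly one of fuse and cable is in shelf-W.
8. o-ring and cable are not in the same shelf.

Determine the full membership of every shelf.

From (5): fuse ∉ shelf-W.
(1): jack matches fuse: jack ∉ shelf-W.
(6): bolt matches fuse: bolt ∉ shelf-W.
(7) (exactly one): cable ∈ shelf-W.
(8): o-ring ∉ shelf-W.
(3): only 3 candidates remain for shelf-W, so all are in.
Suppose fuse ∈ shelf-Y: no assignment then satisfies all the clues, so fuse ∉ shelf-Y.

shelf-Y = {o-ring}; shelf-W = {cable, spring, washer}; shelf-Blue = {bolt, fuse, jack}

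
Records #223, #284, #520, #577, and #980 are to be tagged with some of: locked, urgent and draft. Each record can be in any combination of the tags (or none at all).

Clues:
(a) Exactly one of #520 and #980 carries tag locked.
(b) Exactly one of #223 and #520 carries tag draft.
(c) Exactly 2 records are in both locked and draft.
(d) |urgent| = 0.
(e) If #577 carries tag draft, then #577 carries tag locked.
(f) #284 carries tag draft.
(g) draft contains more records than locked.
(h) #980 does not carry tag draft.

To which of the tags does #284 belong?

From (f): #284 ∈ draft.
From (h): #980 ∉ draft.
(d): urgent already has 0, so the rest are out.
Suppose #284 ∈ locked: no assignment then satisfies all the clues, so #284 ∉ locked.

#284: draft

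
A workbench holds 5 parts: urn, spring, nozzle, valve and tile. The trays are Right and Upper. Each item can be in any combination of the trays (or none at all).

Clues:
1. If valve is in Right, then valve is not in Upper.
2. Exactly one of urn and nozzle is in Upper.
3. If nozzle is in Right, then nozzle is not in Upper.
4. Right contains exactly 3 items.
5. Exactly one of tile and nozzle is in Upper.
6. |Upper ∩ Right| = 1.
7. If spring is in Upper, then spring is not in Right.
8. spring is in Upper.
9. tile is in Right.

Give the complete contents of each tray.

Right = {nozzle, tile, valve}; Upper = {spring, tile, urn}

From (8): spring ∈ Upper.
From (9): tile ∈ Right.
(7): spring ∉ Right.
Suppose urn ∈ Right: no assignment then satisfies all the clues, so urn ∉ Right.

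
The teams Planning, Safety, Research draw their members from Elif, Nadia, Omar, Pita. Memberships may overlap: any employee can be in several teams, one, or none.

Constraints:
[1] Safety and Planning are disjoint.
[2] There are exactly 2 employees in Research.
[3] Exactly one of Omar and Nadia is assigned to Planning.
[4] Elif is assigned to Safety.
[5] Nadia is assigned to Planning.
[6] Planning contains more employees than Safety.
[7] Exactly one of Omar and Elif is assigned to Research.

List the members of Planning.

From (4): Elif ∈ Safety.
From (5): Nadia ∈ Planning.
(1) (disjoint): Elif ∉ Planning.
(1) (disjoint): Nadia ∉ Safety.
(3) (exactly one): Omar ∉ Planning.
Suppose Pita ∉ Planning: no assignment then satisfies all the clues, so Pita ∈ Planning.

Planning = {Nadia, Pita}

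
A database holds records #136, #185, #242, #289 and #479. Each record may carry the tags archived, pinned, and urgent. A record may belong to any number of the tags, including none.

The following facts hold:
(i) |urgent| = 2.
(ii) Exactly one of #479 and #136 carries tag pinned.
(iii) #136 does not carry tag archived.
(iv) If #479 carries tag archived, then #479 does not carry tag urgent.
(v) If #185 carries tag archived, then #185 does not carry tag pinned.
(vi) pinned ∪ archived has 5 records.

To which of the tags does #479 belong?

#479: archived

From (iii): #136 ∉ archived.
Suppose #479 ∉ archived: no assignment then satisfies all the clues, so #479 ∈ archived.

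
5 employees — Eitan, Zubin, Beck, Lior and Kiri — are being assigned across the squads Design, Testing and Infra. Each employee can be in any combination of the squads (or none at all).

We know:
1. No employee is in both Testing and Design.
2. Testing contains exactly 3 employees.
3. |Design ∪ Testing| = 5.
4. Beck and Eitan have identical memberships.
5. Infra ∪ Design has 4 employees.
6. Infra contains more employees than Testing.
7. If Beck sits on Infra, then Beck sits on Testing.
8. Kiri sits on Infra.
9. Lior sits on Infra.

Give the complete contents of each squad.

From (8): Kiri ∈ Infra.
From (9): Lior ∈ Infra.
Suppose Eitan ∈ Design: no assignment then satisfies all the clues, so Eitan ∉ Design.

Design = {Kiri, Lior}; Testing = {Beck, Eitan, Zubin}; Infra = {Beck, Eitan, Kiri, Lior}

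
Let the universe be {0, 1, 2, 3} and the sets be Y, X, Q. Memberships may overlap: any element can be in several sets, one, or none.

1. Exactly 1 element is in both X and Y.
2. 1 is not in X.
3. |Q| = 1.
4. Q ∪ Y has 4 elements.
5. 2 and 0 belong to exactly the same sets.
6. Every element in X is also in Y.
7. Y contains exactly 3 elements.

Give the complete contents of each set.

Y = {0, 2, 3}; X = {3}; Q = {1}

From (2): 1 ∉ X.
Suppose 0 ∉ Y: no assignment then satisfies all the clues, so 0 ∈ Y.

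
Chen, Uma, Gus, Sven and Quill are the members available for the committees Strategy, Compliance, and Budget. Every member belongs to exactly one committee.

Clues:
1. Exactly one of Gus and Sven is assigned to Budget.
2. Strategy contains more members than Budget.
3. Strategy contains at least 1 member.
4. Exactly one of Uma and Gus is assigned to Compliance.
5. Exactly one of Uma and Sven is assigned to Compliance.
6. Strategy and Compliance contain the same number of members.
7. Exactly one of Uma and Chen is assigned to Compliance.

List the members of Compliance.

Compliance = {Quill, Uma}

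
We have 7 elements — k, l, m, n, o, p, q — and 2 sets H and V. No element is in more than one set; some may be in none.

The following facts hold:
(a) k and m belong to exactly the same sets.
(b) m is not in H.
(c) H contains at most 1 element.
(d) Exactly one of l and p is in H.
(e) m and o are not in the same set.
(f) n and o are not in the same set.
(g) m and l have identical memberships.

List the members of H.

From (b): m ∉ H.
(a): k matches m: k ∉ H.
(g): l matches m: l ∉ H.
(d) (exactly one): p ∈ H.
(c): H already has 1, so the rest are out.

H = {p}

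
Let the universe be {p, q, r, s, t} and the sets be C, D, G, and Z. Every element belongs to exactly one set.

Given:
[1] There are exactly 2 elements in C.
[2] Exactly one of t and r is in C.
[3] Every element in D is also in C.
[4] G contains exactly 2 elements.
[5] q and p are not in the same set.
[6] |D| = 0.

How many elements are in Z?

1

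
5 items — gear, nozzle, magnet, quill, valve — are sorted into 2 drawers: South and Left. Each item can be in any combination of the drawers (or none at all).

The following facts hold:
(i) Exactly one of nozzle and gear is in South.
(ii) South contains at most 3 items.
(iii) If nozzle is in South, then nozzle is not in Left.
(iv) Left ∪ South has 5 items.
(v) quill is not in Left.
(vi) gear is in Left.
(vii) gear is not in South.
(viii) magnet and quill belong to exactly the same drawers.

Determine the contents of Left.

From (v): quill ∉ Left.
From (vi): gear ∈ Left.
From (vii): gear ∉ South.
(i) (exactly one): nozzle ∈ South.
(iii): nozzle ∉ Left.
(viii): magnet matches quill: magnet ∉ Left.
Suppose valve ∉ Left: no assignment then satisfies all the clues, so valve ∈ Left.

Left = {gear, valve}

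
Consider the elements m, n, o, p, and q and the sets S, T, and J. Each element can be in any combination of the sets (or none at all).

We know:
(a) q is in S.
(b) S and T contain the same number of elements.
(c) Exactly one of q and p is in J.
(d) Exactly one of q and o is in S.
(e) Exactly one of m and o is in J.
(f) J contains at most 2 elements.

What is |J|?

2

From (a): q ∈ S.
(d) (exactly one): o ∉ S.
Suppose n ∈ J: no assignment then satisfies all the clues, so n ∉ J.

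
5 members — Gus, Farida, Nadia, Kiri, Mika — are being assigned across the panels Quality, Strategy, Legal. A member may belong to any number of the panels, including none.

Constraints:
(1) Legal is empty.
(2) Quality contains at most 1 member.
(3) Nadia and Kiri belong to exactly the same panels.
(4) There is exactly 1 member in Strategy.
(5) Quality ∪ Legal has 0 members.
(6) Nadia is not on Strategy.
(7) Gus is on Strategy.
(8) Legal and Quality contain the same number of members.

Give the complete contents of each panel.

Quality = {}; Strategy = {Gus}; Legal = {}

From (6): Nadia ∉ Strategy.
From (7): Gus ∈ Strategy.
(1): Legal already has 0, so the rest are out.
(3): Kiri matches Nadia: Kiri ∉ Strategy.
(4): Strategy already has 1, so the rest are out.
Suppose Gus ∈ Quality: no assignment then satisfies all the clues, so Gus ∉ Quality.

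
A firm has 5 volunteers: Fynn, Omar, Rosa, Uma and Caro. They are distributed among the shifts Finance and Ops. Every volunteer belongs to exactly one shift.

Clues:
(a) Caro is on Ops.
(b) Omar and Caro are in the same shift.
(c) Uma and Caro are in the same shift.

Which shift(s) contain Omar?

From (a): Caro ∈ Ops.
(b): Omar matches Caro: Omar ∉ Finance.
(b): Omar matches Caro: Omar ∈ Ops.
(c): Uma matches Caro: Uma ∉ Finance.
(c): Uma matches Caro: Uma ∈ Ops.

Omar: Ops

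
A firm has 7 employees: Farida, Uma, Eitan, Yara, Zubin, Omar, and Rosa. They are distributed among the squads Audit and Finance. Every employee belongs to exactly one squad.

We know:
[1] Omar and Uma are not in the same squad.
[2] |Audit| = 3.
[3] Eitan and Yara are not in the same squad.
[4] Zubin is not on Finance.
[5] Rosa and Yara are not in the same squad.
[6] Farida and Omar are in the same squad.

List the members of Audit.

Audit = {Uma, Yara, Zubin}

From (4): Zubin ∉ Finance.
Only one squad left: Zubin ∈ Audit.
Suppose Farida ∈ Audit: no assignment then satisfies all the clues, so Farida ∉ Audit.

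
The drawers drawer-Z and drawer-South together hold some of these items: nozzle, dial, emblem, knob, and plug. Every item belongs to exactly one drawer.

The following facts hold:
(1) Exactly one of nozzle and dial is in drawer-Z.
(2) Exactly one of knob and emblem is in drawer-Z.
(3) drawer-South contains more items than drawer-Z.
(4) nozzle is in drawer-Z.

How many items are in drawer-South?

From (4): nozzle ∈ drawer-Z.
(1) (exactly one): dial ∉ drawer-Z.
Only one drawer left: dial ∈ drawer-South.
Suppose plug ∈ drawer-Z: no assignment then satisfies all the clues, so plug ∉ drawer-Z.

3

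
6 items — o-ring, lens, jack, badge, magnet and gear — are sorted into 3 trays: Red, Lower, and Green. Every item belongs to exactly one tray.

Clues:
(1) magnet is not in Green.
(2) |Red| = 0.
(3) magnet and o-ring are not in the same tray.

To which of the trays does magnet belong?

magnet: Lower

From (1): magnet ∉ Green.
(2): Red already has 0, so the rest are out.
Only one tray left: magnet ∈ Lower.
(3): o-ring ∉ Lower.
Only one tray left: o-ring ∈ Green.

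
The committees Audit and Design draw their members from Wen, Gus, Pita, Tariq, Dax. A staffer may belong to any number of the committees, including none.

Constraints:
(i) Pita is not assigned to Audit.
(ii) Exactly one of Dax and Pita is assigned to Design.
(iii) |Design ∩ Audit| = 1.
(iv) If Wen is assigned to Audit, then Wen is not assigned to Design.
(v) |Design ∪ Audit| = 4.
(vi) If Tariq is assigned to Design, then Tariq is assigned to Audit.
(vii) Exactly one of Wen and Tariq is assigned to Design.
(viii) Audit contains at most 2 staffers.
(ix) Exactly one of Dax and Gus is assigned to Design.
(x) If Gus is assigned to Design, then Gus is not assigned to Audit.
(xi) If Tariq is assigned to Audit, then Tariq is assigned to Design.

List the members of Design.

Design = {Gus, Pita, Tariq}

From (i): Pita ∉ Audit.
Suppose Wen ∈ Design: no assignment then satisfies all the clues, so Wen ∉ Design.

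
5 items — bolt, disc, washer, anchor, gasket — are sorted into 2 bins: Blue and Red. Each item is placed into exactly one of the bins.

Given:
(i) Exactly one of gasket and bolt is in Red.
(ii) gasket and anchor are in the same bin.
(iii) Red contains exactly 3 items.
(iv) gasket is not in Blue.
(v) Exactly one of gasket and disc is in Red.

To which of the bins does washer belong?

washer: Red

From (iv): gasket ∉ Blue.
(ii): anchor matches gasket: anchor ∉ Blue.
Only one bin left: anchor ∈ Red.
Only one bin left: gasket ∈ Red.
(i) (exactly one): bolt ∉ Red.
(v) (exactly one): disc ∉ Red.
Only one bin left: bolt ∈ Blue.
Only one bin left: disc ∈ Blue.
(iii): only 3 candidates remain for Red, so all are in.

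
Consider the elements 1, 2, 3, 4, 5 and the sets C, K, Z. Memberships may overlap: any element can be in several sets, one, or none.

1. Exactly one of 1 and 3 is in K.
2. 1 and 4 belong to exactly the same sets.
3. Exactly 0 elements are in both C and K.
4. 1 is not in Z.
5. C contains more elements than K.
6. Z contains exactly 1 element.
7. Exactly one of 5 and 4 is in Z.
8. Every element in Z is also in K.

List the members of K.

K = {3, 5}

From (4): 1 ∉ Z.
(2): 4 matches 1: 4 ∉ Z.
(7) (exactly one): 5 ∈ Z.
(8) with 5 ∈ Z: 5 ∈ K.
(6): Z already has 1, so the rest are out.
Suppose 1 ∈ K: no assignment then satisfies all the clues, so 1 ∉ K.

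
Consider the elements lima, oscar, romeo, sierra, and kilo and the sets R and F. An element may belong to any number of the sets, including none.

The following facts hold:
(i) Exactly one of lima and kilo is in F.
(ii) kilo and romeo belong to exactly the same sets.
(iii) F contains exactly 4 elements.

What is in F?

F = {kilo, oscar, romeo, sierra}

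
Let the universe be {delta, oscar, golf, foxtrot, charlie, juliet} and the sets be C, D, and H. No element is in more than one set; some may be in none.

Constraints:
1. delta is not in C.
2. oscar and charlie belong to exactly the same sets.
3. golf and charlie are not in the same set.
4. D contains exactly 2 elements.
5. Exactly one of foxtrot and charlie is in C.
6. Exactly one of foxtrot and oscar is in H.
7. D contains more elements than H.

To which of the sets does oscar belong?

oscar: C

From (1): delta ∉ C.
Suppose oscar ∉ C: no assignment then satisfies all the clues, so oscar ∈ C.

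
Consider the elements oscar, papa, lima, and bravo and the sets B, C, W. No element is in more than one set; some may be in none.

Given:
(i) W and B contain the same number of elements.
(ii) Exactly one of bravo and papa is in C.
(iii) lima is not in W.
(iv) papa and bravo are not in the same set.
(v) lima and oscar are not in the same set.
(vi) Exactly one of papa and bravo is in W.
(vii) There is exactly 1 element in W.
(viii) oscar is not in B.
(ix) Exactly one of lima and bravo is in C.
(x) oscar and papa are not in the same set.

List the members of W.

W = {papa}

From (iii): lima ∉ W.
From (viii): oscar ∉ B.
Suppose oscar ∈ W: no assignment then satisfies all the clues, so oscar ∉ W.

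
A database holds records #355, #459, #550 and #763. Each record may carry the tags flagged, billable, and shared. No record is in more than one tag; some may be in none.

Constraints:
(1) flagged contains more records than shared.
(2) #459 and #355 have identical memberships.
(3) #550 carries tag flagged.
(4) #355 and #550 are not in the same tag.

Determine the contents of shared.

shared = {}

From (3): #550 ∈ flagged.
(4): #355 ∉ flagged.
(2): #459 matches #355: #459 ∉ flagged.
Suppose #355 ∈ shared: no assignment then satisfies all the clues, so #355 ∉ shared.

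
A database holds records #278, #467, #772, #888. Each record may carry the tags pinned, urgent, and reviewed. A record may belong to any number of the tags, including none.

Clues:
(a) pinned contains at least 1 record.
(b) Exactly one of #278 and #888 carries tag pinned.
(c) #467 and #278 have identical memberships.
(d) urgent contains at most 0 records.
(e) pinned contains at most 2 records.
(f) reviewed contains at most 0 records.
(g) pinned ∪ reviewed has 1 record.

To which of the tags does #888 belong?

(d): urgent already has 0, so the rest are out.
(f): reviewed already has 0, so the rest are out.
Suppose #888 ∉ pinned: no assignment then satisfies all the clues, so #888 ∈ pinned.

#888: pinned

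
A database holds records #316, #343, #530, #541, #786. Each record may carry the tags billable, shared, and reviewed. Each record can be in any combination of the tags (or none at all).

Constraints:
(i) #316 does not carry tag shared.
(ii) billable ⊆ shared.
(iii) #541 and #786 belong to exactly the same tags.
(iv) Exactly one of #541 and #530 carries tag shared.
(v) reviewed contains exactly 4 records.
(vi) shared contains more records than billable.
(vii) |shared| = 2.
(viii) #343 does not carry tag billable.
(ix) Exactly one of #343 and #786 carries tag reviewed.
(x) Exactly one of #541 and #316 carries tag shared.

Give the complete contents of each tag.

billable = {}; shared = {#541, #786}; reviewed = {#316, #530, #541, #786}

From (i): #316 ∉ shared.
From (viii): #343 ∉ billable.
(ii) contrapositive: #316 ∉ billable.
(x) (exactly one): #541 ∈ shared.
(iii): #786 matches #541: #786 ∈ shared.
(iv) (exactly one): #530 ∉ shared.
(vii): shared already has 2, so the rest are out.
(ii) contrapositive: #530 ∉ billable.
Suppose #316 ∉ reviewed: no assignment then satisfies all the clues, so #316 ∈ reviewed.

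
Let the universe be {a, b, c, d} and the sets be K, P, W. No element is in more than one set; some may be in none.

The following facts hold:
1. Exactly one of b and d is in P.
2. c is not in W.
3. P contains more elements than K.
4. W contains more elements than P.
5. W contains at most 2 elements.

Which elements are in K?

K = {}

From (2): c ∉ W.
Suppose a ∈ K: no assignment then satisfies all the clues, so a ∉ K.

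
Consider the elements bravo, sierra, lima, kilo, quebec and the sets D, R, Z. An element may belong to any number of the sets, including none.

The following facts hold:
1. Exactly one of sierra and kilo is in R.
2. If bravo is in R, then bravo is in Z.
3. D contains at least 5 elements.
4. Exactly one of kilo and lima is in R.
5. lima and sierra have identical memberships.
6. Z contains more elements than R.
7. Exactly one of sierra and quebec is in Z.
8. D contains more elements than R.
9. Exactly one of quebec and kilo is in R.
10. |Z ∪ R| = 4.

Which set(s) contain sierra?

sierra: D, Z

(3): only 5 candidates remain for D, so all are in.
Suppose sierra ∈ R: no assignment then satisfies all the clues, so sierra ∉ R.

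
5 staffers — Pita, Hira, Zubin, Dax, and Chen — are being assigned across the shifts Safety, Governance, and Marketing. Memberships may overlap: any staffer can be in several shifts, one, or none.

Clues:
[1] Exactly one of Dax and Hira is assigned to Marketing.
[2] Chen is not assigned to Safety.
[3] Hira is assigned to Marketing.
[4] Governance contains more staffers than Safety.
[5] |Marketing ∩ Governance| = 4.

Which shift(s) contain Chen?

Chen: Governance, Marketing

From (2): Chen ∉ Safety.
From (3): Hira ∈ Marketing.
(1) (exactly one): Dax ∉ Marketing.
Suppose Chen ∉ Governance: no assignment then satisfies all the clues, so Chen ∈ Governance.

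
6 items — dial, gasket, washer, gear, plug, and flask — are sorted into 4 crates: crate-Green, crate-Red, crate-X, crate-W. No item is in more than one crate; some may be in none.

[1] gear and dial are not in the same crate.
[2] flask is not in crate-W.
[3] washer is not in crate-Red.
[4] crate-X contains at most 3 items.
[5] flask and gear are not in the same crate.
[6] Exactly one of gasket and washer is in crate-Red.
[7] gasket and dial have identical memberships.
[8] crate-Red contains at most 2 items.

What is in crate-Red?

crate-Red = {dial, gasket}

From (2): flask ∉ crate-W.
From (3): washer ∉ crate-Red.
(6) (exactly one): gasket ∈ crate-Red.
(7): dial matches gasket: dial ∉ crate-Green.
(7): dial matches gasket: dial ∈ crate-Red.
(8): crate-Red already has 2, so the rest are out.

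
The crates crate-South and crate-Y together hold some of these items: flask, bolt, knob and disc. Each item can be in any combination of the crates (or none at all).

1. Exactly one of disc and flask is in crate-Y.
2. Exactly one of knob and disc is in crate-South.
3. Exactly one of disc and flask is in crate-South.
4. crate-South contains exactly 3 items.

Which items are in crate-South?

crate-South = {bolt, flask, knob}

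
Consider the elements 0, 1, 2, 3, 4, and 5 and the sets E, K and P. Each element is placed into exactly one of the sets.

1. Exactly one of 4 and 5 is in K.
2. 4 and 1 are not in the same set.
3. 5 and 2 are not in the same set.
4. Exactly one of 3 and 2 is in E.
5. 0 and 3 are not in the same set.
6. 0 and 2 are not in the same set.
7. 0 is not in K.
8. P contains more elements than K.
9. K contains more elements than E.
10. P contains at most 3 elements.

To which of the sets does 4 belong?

4: K

From (7): 0 ∉ K.
Suppose 4 ∈ E: no assignment then satisfies all the clues, so 4 ∉ E.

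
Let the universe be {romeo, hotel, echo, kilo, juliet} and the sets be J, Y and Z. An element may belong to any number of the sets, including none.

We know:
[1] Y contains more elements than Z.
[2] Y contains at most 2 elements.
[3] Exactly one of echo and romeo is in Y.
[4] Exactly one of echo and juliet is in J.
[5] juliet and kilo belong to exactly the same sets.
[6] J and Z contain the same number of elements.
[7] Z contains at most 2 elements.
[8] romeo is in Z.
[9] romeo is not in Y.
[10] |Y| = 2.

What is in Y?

Y = {echo, hotel}

From (8): romeo ∈ Z.
From (9): romeo ∉ Y.
(3) (exactly one): echo ∈ Y.
Suppose hotel ∉ Y: no assignment then satisfies all the clues, so hotel ∈ Y.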